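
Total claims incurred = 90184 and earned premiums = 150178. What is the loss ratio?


Loss ratio = claims / premiums
= 90184 / 150178
= 0.6005


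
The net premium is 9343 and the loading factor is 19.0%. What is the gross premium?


Gross = net * (1 + loading)
= 9343 * (1 + 0.19)
= 9343 * 1.19
= 11118.17


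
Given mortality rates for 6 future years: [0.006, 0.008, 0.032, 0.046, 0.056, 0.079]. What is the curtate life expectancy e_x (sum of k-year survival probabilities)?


e_x = sum_{k=1}^{n} k_p_x
k_p_x values:
  1_p_x = 0.994
  2_p_x = 0.986048
  3_p_x = 0.954494
  4_p_x = 0.910588
  5_p_x = 0.859595
  6_p_x = 0.791687
e_x = 5.4964


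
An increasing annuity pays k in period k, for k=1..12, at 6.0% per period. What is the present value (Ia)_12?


(Ia)_n = sum_{k=1}^{n} k * v^k, v = 1/(1+i)
v = 0.943396
Sum computed term by term:
(Ia)_12 = 48.7207


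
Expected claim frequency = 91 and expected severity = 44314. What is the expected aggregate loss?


E[S] = E[N] * E[X]
= 91 * 44314
= 4.0326e+06


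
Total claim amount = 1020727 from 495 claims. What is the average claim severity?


severity = total / number
= 1020727 / 495
= 2062.0747


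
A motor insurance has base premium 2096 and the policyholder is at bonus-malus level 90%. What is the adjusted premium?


adjusted = base * BM_level / 100
= 2096 * 90 / 100
= 2096 * 0.9
= 1886.4


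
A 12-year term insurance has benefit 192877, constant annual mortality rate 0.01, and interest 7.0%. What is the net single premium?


NSP = benefit * sum_{k=0}^{n-1} k_p_x * q * v^(k+1)
With constant q=0.01, v=0.934579
Sum = 0.075804
NSP = 192877 * 0.075804
= 14620.9088


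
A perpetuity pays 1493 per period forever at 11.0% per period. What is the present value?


PV = PMT / i
= 1493 / 0.11
= 13572.7273


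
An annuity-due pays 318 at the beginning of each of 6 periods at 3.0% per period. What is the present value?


PV_due = PMT * (1-(1+i)^(-n))/i * (1+i)
PV_immediate = 1722.6669
PV_due = 1722.6669 * 1.03
= 1774.3469


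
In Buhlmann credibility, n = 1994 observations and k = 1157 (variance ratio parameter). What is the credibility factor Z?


Z = n / (n + k)
= 1994 / (1994 + 1157)
= 1994 / 3151
= 0.6328


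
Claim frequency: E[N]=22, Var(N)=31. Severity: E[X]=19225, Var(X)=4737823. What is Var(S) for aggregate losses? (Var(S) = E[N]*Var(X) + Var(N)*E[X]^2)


Var(S) = E[N]*Var(X) + Var(N)*E[X]^2
= 22*4737823 + 31*19225^2
= 104232106 + 11457619375
= 1.1562e+10


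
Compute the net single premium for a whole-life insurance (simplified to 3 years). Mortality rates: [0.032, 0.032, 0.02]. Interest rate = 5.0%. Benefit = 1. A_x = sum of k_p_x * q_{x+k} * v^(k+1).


v = 0.952381
Year 0: k_p_x=1.0, q=0.032, term=0.030476
Year 1: k_p_x=0.968, q=0.032, term=0.028096
Year 2: k_p_x=0.937024, q=0.02, term=0.016189
A_x = 0.0748


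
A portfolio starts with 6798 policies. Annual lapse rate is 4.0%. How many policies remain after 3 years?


remaining = initial * (1 - lapse)^years
= 6798 * (1 - 0.04)^3
= 6798 * 0.884736
= 6014.4353


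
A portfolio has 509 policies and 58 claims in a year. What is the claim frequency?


frequency = claims / policies
= 58 / 509
= 0.1139


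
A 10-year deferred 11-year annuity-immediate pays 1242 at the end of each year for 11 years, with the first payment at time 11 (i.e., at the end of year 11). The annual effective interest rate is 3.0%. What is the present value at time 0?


PV at time 10 of the 11-year annuity-immediate:
a_n = 1242 * (1-(1+0.03)^(-11))/0.03 = 11491.7591
Discount back 10 years to time 0:
PV = 11491.7591 * (1+0.03)^(-10)
= 11491.7591 * 0.744094
= 8550.9481


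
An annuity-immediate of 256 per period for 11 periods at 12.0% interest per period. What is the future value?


FV = PMT * ((1+i)^n - 1) / i
= 256 * ((1.12)^11 - 1) / 0.12
= 256 * (3.47855 - 1) / 0.12
= 5287.5733


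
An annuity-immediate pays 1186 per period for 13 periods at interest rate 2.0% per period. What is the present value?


PV = PMT * (1 - (1+i)^(-n)) / i
= 1186 * (1 - (1+0.02)^(-13)) / 0.02
= 1186 * (1 - 0.773033) / 0.02
= 1186 * 11.348374
= 13459.1713


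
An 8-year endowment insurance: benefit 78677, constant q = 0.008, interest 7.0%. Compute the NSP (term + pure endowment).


Term component = 3665.243
Pure endowment = 8_p_x * v^8 * benefit = 0.937764 * 0.582009 * 78677 = 42940.8807
NSP = 46606.1237


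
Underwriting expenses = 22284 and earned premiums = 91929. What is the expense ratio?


Expense ratio = expenses / premiums
= 22284 / 91929
= 0.2424


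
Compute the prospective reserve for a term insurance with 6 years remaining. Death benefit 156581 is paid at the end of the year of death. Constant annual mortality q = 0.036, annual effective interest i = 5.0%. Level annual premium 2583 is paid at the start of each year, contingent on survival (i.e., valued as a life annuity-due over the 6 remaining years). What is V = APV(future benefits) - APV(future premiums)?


v = 1/(1+i) = 0.952381
APV(future benefits) per unit = sum_{k=0}^{5} k_p_x * q * v^(k+1) = 0.167918
APV(future benefits) = 156581 * 0.167918 = 26292.8362
Life annuity-due factor ä_{x:6} = sum_{k=0}^{5} k_p_x * v^k = 4.897621
APV(future premiums) = 2583 * 4.897621 = 12650.555
V = 26292.8362 - 12650.555
= 13642.2812


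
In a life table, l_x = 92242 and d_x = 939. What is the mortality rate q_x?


q_x = d_x / l_x
= 939 / 92242
= 0.0102


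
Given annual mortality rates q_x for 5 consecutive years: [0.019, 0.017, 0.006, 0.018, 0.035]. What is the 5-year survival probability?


p_k = 1 - q_k for each year
Survival = product of (1 - q_k)
= 0.981 * 0.983 * 0.994 * 0.982 * 0.965
= 0.9083


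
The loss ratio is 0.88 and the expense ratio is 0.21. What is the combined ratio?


Combined ratio = loss ratio + expense ratio
= 0.88 + 0.21
= 1.09


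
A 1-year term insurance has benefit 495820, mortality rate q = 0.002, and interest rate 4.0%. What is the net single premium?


NSP = benefit * q * v
v = 1/(1+i) = 0.961538
NSP = 495820 * 0.002 * 0.961538
= 953.5


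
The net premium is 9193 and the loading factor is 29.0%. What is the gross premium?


Gross = net * (1 + loading)
= 9193 * (1 + 0.29)
= 9193 * 1.29
= 11858.97


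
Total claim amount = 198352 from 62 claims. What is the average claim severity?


severity = total / number
= 198352 / 62
= 3199.2258


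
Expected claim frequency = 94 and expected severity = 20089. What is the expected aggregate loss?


E[S] = E[N] * E[X]
= 94 * 20089
= 1.8884e+06


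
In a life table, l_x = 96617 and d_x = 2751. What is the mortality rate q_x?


q_x = d_x / l_x
= 2751 / 96617
= 0.0285


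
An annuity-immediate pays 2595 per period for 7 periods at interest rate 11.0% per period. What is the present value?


PV = PMT * (1 - (1+i)^(-n)) / i
= 2595 * (1 - (1+0.11)^(-7)) / 0.11
= 2595 * (1 - 0.481658) / 0.11
= 2595 * 4.712196
= 12228.1493


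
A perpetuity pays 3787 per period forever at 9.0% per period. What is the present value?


PV = PMT / i
= 3787 / 0.09
= 42077.7778


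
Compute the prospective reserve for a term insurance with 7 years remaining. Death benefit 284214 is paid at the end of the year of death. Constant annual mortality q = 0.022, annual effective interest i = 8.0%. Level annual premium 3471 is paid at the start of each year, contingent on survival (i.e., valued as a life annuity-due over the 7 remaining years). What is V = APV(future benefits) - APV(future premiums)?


v = 1/(1+i) = 0.925926
APV(future benefits) per unit = sum_{k=0}^{6} k_p_x * q * v^(k+1) = 0.107983
APV(future benefits) = 284214 * 0.107983 = 30690.3299
Life annuity-due factor ä_{x:7} = sum_{k=0}^{6} k_p_x * v^k = 5.300992
APV(future premiums) = 3471 * 5.300992 = 18399.7439
V = 30690.3299 - 18399.7439
= 12290.586


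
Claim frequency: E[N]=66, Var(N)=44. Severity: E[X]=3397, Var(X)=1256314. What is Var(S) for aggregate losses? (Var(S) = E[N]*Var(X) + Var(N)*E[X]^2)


Var(S) = E[N]*Var(X) + Var(N)*E[X]^2
= 66*1256314 + 44*3397^2
= 82916724 + 507742796
= 5.9066e+08


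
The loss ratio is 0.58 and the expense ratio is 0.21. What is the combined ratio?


Combined ratio = loss ratio + expense ratio
= 0.58 + 0.21
= 0.79


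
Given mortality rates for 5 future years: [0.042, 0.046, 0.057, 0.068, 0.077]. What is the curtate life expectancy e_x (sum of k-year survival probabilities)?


e_x = sum_{k=1}^{n} k_p_x
k_p_x values:
  1_p_x = 0.958
  2_p_x = 0.913932
  3_p_x = 0.861838
  4_p_x = 0.803233
  5_p_x = 0.741384
e_x = 4.2784


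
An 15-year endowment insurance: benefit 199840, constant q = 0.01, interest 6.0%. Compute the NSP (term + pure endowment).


Term component = 18303.2799
Pure endowment = 15_p_x * v^15 * benefit = 0.860058 * 0.417265 * 199840 = 71717.0407
NSP = 90020.3206


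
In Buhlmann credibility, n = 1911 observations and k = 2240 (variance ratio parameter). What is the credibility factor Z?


Z = n / (n + k)
= 1911 / (1911 + 2240)
= 1911 / 4151
= 0.4604


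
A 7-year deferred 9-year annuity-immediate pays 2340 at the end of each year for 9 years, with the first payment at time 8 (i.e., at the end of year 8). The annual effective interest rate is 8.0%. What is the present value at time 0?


PV at time 7 of the 9-year annuity-immediate:
a_n = 2340 * (1-(1+0.08)^(-9))/0.08 = 14617.7177
Discount back 7 years to time 0:
PV = 14617.7177 * (1+0.08)^(-7)
= 14617.7177 * 0.58349
= 8529.2979


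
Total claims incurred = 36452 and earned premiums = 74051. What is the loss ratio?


Loss ratio = claims / premiums
= 36452 / 74051
= 0.4923


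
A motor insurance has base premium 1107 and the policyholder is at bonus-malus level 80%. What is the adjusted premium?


adjusted = base * BM_level / 100
= 1107 * 80 / 100
= 1107 * 0.8
= 885.6


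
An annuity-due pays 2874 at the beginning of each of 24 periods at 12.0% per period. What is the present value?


PV_due = PMT * (1-(1+i)^(-n))/i * (1+i)
PV_immediate = 22372.1236
PV_due = 22372.1236 * 1.12
= 25056.7785


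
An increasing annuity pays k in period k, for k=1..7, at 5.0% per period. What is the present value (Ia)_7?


(Ia)_n = sum_{k=1}^{n} k * v^k, v = 1/(1+i)
v = 0.952381
Sum computed term by term:
(Ia)_7 = 22.0185


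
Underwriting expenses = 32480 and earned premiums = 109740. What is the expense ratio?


Expense ratio = expenses / premiums
= 32480 / 109740
= 0.296


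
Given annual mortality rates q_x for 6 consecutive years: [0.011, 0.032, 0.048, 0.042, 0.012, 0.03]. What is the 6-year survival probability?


p_k = 1 - q_k for each year
Survival = product of (1 - q_k)
= 0.989 * 0.968 * 0.952 * 0.958 * 0.988 * 0.97
= 0.8368


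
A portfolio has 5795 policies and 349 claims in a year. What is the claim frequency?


frequency = claims / policies
= 349 / 5795
= 0.0602


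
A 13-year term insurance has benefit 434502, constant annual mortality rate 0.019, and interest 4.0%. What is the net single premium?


NSP = benefit * sum_{k=0}^{n-1} k_p_x * q * v^(k+1)
With constant q=0.019, v=0.961538
Sum = 0.171316
NSP = 434502 * 0.171316
= 74437.0775


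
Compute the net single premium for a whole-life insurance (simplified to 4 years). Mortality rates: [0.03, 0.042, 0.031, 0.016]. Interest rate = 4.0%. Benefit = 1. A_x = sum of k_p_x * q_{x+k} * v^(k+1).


v = 0.961538
Year 0: k_p_x=1.0, q=0.03, term=0.028846
Year 1: k_p_x=0.97, q=0.042, term=0.037666
Year 2: k_p_x=0.92926, q=0.031, term=0.025609
Year 3: k_p_x=0.900453, q=0.016, term=0.012315
A_x = 0.1044


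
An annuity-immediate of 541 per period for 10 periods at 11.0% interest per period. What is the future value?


FV = PMT * ((1+i)^n - 1) / i
= 541 * ((1.11)^10 - 1) / 0.11
= 541 * (2.839421 - 1) / 0.11
= 9046.6068


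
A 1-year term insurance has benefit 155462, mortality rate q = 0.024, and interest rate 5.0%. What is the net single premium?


NSP = benefit * q * v
v = 1/(1+i) = 0.952381
NSP = 155462 * 0.024 * 0.952381
= 3553.4171


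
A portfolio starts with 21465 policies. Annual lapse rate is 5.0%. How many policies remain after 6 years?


remaining = initial * (1 - lapse)^years
= 21465 * (1 - 0.05)^6
= 21465 * 0.735092
= 15778.7474


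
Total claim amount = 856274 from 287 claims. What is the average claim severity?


severity = total / number
= 856274 / 287
= 2983.5331


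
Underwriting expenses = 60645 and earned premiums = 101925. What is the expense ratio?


Expense ratio = expenses / premiums
= 60645 / 101925
= 0.595


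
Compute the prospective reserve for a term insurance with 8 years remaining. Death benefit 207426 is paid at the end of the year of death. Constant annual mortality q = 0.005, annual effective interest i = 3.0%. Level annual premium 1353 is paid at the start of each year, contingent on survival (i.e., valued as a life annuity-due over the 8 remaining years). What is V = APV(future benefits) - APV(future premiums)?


v = 1/(1+i) = 0.970874
APV(future benefits) per unit = sum_{k=0}^{7} k_p_x * q * v^(k+1) = 0.034517
APV(future benefits) = 207426 * 0.034517 = 7159.7541
Life annuity-due factor ä_{x:8} = sum_{k=0}^{7} k_p_x * v^k = 7.110533
APV(future premiums) = 1353 * 7.110533 = 9620.5506
V = 7159.7541 - 9620.5506
= -2460.7966


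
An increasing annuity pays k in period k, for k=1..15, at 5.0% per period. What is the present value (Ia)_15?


(Ia)_n = sum_{k=1}^{n} k * v^k, v = 1/(1+i)
v = 0.952381
Sum computed term by term:
(Ia)_15 = 73.6677


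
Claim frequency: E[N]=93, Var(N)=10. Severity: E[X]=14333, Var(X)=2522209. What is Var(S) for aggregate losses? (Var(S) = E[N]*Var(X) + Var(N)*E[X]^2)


Var(S) = E[N]*Var(X) + Var(N)*E[X]^2
= 93*2522209 + 10*14333^2
= 234565437 + 2054348890
= 2.2889e+09


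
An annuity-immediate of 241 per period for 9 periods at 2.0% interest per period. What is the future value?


FV = PMT * ((1+i)^n - 1) / i
= 241 * ((1.02)^9 - 1) / 0.02
= 241 * (1.195093 - 1) / 0.02
= 2350.8655


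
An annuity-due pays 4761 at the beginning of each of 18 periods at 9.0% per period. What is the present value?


PV_due = PMT * (1-(1+i)^(-n))/i * (1+i)
PV_immediate = 41685.5311
PV_due = 41685.5311 * 1.09
= 45437.2289


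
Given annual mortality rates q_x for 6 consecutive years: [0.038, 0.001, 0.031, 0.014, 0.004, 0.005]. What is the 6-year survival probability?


p_k = 1 - q_k for each year
Survival = product of (1 - q_k)
= 0.962 * 0.999 * 0.969 * 0.986 * 0.996 * 0.995
= 0.91


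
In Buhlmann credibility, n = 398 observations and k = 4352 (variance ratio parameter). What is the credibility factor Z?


Z = n / (n + k)
= 398 / (398 + 4352)
= 398 / 4750
= 0.0838


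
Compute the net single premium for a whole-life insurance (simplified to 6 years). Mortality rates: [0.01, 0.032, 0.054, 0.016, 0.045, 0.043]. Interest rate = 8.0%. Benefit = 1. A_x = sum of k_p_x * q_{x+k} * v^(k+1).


v = 0.925926
Year 0: k_p_x=1.0, q=0.01, term=0.009259
Year 1: k_p_x=0.99, q=0.032, term=0.02716
Year 2: k_p_x=0.95832, q=0.054, term=0.04108
Year 3: k_p_x=0.906571, q=0.016, term=0.010662
Year 4: k_p_x=0.892066, q=0.045, term=0.027321
Year 5: k_p_x=0.851923, q=0.043, term=0.023085
A_x = 0.1386


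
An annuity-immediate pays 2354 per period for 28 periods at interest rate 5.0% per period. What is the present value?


PV = PMT * (1 - (1+i)^(-n)) / i
= 2354 * (1 - (1+0.05)^(-28)) / 0.05
= 2354 * (1 - 0.255094) / 0.05
= 2354 * 14.898127
= 35070.1916


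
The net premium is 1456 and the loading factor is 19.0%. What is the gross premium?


Gross = net * (1 + loading)
= 1456 * (1 + 0.19)
= 1456 * 1.19
= 1732.64


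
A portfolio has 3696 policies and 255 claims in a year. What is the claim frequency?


frequency = claims / policies
= 255 / 3696
= 0.069


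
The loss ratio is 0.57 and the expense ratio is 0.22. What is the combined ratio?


Combined ratio = loss ratio + expense ratio
= 0.57 + 0.22
= 0.79


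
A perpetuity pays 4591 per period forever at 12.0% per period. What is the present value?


PV = PMT / i
= 4591 / 0.12
= 38258.3333


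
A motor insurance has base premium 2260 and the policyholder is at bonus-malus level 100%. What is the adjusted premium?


adjusted = base * BM_level / 100
= 2260 * 100 / 100
= 2260 * 1.0
= 2260.0


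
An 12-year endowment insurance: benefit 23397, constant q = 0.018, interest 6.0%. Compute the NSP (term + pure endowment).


Term component = 3241.5357
Pure endowment = 12_p_x * v^12 * benefit = 0.804151 * 0.496969 * 23397 = 9350.3452
NSP = 12591.8809


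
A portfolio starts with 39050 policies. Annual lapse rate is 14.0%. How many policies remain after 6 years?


remaining = initial * (1 - lapse)^years
= 39050 * (1 - 0.14)^6
= 39050 * 0.404567
= 15798.3505


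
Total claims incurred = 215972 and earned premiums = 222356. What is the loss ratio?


Loss ratio = claims / premiums
= 215972 / 222356
= 0.9713


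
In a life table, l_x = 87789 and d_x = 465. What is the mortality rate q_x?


q_x = d_x / l_x
= 465 / 87789
= 0.0053


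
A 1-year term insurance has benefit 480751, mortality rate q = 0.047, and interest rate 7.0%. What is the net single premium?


NSP = benefit * q * v
v = 1/(1+i) = 0.934579
NSP = 480751 * 0.047 * 0.934579
= 21117.1


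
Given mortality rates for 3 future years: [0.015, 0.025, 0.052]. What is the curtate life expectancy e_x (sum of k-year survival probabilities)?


e_x = sum_{k=1}^{n} k_p_x
k_p_x values:
  1_p_x = 0.985
  2_p_x = 0.960375
  3_p_x = 0.910435
e_x = 2.8558


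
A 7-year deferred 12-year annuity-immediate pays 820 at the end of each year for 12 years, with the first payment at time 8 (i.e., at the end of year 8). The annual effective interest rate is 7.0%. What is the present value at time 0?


PV at time 7 of the 12-year annuity-immediate:
a_n = 820 * (1-(1+0.07)^(-12))/0.07 = 6513.0028
Discount back 7 years to time 0:
PV = 6513.0028 * (1+0.07)^(-7)
= 6513.0028 * 0.62275
= 4055.9708


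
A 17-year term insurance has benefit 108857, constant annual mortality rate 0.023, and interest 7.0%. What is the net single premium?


NSP = benefit * sum_{k=0}^{n-1} k_p_x * q * v^(k+1)
With constant q=0.023, v=0.934579
Sum = 0.194598
NSP = 108857 * 0.194598
= 21183.3057


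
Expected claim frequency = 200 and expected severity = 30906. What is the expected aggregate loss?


E[S] = E[N] * E[X]
= 200 * 30906
= 6.1812e+06


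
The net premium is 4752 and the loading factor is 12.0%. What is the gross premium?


Gross = net * (1 + loading)
= 4752 * (1 + 0.12)
= 4752 * 1.12
= 5322.24


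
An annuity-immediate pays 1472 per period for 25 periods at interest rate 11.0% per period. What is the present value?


PV = PMT * (1 - (1+i)^(-n)) / i
= 1472 * (1 - (1+0.11)^(-25)) / 0.11
= 1472 * (1 - 0.073608) / 0.11
= 1472 * 8.421745
= 12396.8081


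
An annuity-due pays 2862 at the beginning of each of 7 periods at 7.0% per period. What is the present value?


PV_due = PMT * (1-(1+i)^(-n))/i * (1+i)
PV_immediate = 15424.1463
PV_due = 15424.1463 * 1.07
= 16503.8365


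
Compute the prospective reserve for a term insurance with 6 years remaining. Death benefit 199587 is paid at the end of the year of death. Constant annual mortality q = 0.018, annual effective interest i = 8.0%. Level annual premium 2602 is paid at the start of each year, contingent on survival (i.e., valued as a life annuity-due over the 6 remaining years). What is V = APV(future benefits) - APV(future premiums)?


v = 1/(1+i) = 0.925926
APV(future benefits) per unit = sum_{k=0}^{5} k_p_x * q * v^(k+1) = 0.079879
APV(future benefits) = 199587 * 0.079879 = 15942.8763
Life annuity-due factor ä_{x:6} = sum_{k=0}^{5} k_p_x * v^k = 4.79276
APV(future premiums) = 2602 * 4.79276 = 12470.7613
V = 15942.8763 - 12470.7613
= 3472.1149


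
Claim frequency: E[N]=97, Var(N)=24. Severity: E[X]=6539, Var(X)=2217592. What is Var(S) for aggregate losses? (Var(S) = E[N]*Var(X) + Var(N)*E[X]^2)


Var(S) = E[N]*Var(X) + Var(N)*E[X]^2
= 97*2217592 + 24*6539^2
= 215106424 + 1026204504
= 1.2413e+09


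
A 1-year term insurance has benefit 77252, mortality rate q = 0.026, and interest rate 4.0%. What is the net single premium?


NSP = benefit * q * v
v = 1/(1+i) = 0.961538
NSP = 77252 * 0.026 * 0.961538
= 1931.3


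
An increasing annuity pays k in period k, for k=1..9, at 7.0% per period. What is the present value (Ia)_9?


(Ia)_n = sum_{k=1}^{n} k * v^k, v = 1/(1+i)
v = 0.934579
Sum computed term by term:
(Ia)_9 = 29.6556


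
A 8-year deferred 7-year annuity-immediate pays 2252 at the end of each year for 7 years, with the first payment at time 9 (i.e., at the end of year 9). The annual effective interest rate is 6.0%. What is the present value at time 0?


PV at time 8 of the 7-year annuity-immediate:
a_n = 2252 * (1-(1+0.06)^(-7))/0.06 = 12571.523
Discount back 8 years to time 0:
PV = 12571.523 * (1+0.06)^(-8)
= 12571.523 * 0.627412
= 7887.5291


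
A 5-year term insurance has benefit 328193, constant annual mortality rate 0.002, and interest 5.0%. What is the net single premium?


NSP = benefit * sum_{k=0}^{n-1} k_p_x * q * v^(k+1)
With constant q=0.002, v=0.952381
Sum = 0.008626
NSP = 328193 * 0.008626
= 2831.0158


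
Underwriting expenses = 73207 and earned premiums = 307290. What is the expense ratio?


Expense ratio = expenses / premiums
= 73207 / 307290
= 0.2382


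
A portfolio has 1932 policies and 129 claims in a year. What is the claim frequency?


frequency = claims / policies
= 129 / 1932
= 0.0668


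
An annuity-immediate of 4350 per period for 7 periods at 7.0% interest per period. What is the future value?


FV = PMT * ((1+i)^n - 1) / i
= 4350 * ((1.07)^7 - 1) / 0.07
= 4350 * (1.605781 - 1) / 0.07
= 37644.9918


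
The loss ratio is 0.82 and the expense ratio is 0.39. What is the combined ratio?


Combined ratio = loss ratio + expense ratio
= 0.82 + 0.39
= 1.21


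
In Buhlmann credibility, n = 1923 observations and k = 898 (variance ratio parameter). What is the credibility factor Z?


Z = n / (n + k)
= 1923 / (1923 + 898)
= 1923 / 2821
= 0.6817


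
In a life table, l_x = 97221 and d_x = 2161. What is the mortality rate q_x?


q_x = d_x / l_x
= 2161 / 97221
= 0.0222


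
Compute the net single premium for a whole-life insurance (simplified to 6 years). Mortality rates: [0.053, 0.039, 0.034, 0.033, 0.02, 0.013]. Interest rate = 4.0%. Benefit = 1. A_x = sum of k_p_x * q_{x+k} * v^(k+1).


v = 0.961538
Year 0: k_p_x=1.0, q=0.053, term=0.050962
Year 1: k_p_x=0.947, q=0.039, term=0.034147
Year 2: k_p_x=0.910067, q=0.034, term=0.027508
Year 3: k_p_x=0.879125, q=0.033, term=0.024799
Year 4: k_p_x=0.850114, q=0.02, term=0.013975
Year 5: k_p_x=0.833111, q=0.013, term=0.008559
A_x = 0.1599


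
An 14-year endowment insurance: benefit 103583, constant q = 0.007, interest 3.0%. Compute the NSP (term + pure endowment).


Term component = 7854.4848
Pure endowment = 14_p_x * v^14 * benefit = 0.906337 * 0.661118 * 103583 = 62066.4375
NSP = 69920.9223


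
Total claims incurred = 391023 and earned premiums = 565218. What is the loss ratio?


Loss ratio = claims / premiums
= 391023 / 565218
= 0.6918


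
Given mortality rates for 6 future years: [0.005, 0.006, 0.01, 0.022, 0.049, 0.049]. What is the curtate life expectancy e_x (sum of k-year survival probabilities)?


e_x = sum_{k=1}^{n} k_p_x
k_p_x values:
  1_p_x = 0.995
  2_p_x = 0.98903
  3_p_x = 0.97914
  4_p_x = 0.957599
  5_p_x = 0.910676
  6_p_x = 0.866053
e_x = 5.6975


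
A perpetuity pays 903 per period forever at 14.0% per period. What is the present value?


PV = PMT / i
= 903 / 0.14
= 6450.0


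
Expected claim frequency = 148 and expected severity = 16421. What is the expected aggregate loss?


E[S] = E[N] * E[X]
= 148 * 16421
= 2.4303e+06


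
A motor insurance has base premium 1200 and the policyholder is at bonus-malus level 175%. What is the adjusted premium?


adjusted = base * BM_level / 100
= 1200 * 175 / 100
= 1200 * 1.75
= 2100.0


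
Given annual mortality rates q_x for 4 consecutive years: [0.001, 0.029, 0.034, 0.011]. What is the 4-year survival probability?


p_k = 1 - q_k for each year
Survival = product of (1 - q_k)
= 0.999 * 0.971 * 0.966 * 0.989
= 0.9267


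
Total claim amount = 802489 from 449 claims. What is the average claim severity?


severity = total / number
= 802489 / 449
= 1787.2806


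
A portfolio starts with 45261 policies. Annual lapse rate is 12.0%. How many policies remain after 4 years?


remaining = initial * (1 - lapse)^years
= 45261 * (1 - 0.12)^4
= 45261 * 0.599695
= 27142.8117


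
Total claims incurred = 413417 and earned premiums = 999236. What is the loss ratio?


Loss ratio = claims / premiums
= 413417 / 999236
= 0.4137


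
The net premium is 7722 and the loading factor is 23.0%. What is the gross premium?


Gross = net * (1 + loading)
= 7722 * (1 + 0.23)
= 7722 * 1.23
= 9498.06


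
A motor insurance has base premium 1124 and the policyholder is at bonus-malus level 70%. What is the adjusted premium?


adjusted = base * BM_level / 100
= 1124 * 70 / 100
= 1124 * 0.7
= 786.8


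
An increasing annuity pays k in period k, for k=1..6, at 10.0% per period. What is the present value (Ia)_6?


(Ia)_n = sum_{k=1}^{n} k * v^k, v = 1/(1+i)
v = 0.909091
Sum computed term by term:
(Ia)_6 = 14.0394


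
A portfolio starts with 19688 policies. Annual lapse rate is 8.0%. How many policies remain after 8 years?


remaining = initial * (1 - lapse)^years
= 19688 * (1 - 0.08)^8
= 19688 * 0.513219
= 10104.2532


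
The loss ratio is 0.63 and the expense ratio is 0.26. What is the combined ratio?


Combined ratio = loss ratio + expense ratio
= 0.63 + 0.26
= 0.89


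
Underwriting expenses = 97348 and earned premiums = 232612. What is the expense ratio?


Expense ratio = expenses / premiums
= 97348 / 232612
= 0.4185


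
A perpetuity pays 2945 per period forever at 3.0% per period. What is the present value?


PV = PMT / i
= 2945 / 0.03
= 98166.6667


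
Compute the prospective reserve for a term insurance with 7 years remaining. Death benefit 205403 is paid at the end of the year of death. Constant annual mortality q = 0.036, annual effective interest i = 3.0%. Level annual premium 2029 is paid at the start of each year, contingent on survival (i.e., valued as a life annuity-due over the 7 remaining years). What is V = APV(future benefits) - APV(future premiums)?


v = 1/(1+i) = 0.970874
APV(future benefits) per unit = sum_{k=0}^{6} k_p_x * q * v^(k+1) = 0.202342
APV(future benefits) = 205403 * 0.202342 = 41561.5513
Life annuity-due factor ä_{x:7} = sum_{k=0}^{6} k_p_x * v^k = 5.789215
APV(future premiums) = 2029 * 5.789215 = 11746.3176
V = 41561.5513 - 11746.3176
= 29815.2337


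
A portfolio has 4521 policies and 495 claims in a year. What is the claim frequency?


frequency = claims / policies
= 495 / 4521
= 0.1095


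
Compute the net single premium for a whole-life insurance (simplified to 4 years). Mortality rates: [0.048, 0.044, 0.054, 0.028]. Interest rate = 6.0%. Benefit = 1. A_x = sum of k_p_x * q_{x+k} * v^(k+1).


v = 0.943396
Year 0: k_p_x=1.0, q=0.048, term=0.045283
Year 1: k_p_x=0.952, q=0.044, term=0.03728
Year 2: k_p_x=0.910112, q=0.054, term=0.041264
Year 3: k_p_x=0.860966, q=0.028, term=0.019095
A_x = 0.1429


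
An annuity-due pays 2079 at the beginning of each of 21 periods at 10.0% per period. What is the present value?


PV_due = PMT * (1-(1+i)^(-n))/i * (1+i)
PV_immediate = 17980.6354
PV_due = 17980.6354 * 1.1
= 19778.699


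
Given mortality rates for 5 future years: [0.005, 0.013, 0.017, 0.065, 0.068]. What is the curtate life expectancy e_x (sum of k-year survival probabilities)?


e_x = sum_{k=1}^{n} k_p_x
k_p_x values:
  1_p_x = 0.995
  2_p_x = 0.982065
  3_p_x = 0.96537
  4_p_x = 0.902621
  5_p_x = 0.841243
e_x = 4.6863


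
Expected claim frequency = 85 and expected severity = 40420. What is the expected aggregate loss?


E[S] = E[N] * E[X]
= 85 * 40420
= 3.4357e+06


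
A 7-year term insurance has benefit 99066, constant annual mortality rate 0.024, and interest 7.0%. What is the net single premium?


NSP = benefit * sum_{k=0}^{n-1} k_p_x * q * v^(k+1)
With constant q=0.024, v=0.934579
Sum = 0.121183
NSP = 99066 * 0.121183
= 12005.1201


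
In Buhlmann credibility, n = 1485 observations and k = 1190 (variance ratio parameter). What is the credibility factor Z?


Z = n / (n + k)
= 1485 / (1485 + 1190)
= 1485 / 2675
= 0.5551


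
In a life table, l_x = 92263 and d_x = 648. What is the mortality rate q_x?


q_x = d_x / l_x
= 648 / 92263
= 0.007


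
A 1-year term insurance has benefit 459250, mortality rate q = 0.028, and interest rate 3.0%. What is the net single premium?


NSP = benefit * q * v
v = 1/(1+i) = 0.970874
NSP = 459250 * 0.028 * 0.970874
= 12484.466


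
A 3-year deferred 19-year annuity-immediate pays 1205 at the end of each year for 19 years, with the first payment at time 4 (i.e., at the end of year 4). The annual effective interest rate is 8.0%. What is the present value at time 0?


PV at time 3 of the 19-year annuity-immediate:
a_n = 1205 * (1-(1+0.08)^(-19))/0.08 = 11572.337
Discount back 3 years to time 0:
PV = 11572.337 * (1+0.08)^(-3)
= 11572.337 * 0.793832
= 9186.4942


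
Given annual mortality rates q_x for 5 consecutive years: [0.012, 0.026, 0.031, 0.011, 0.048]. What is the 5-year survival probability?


p_k = 1 - q_k for each year
Survival = product of (1 - q_k)
= 0.988 * 0.974 * 0.969 * 0.989 * 0.952
= 0.878


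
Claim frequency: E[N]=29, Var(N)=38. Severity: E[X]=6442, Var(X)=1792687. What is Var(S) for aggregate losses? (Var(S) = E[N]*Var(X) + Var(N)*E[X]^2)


Var(S) = E[N]*Var(X) + Var(N)*E[X]^2
= 29*1792687 + 38*6442^2
= 51987923 + 1576975832
= 1.6290e+09


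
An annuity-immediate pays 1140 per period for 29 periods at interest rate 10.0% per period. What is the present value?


PV = PMT * (1 - (1+i)^(-n)) / i
= 1140 * (1 - (1+0.1)^(-29)) / 0.1
= 1140 * (1 - 0.063039) / 0.1
= 1140 * 9.369606
= 10681.3507


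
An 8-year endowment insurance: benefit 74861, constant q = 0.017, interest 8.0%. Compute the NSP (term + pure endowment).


Term component = 6940.219
Pure endowment = 8_p_x * v^8 * benefit = 0.871823 * 0.540269 * 74861 = 35260.9268
NSP = 42201.1458


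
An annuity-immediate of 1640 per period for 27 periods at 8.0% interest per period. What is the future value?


FV = PMT * ((1+i)^n - 1) / i
= 1640 * ((1.08)^27 - 1) / 0.08
= 1640 * (7.988061 - 1) / 0.08
= 143255.2601


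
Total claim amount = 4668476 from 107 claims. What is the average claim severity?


severity = total / number
= 4668476 / 107
= 43630.6168


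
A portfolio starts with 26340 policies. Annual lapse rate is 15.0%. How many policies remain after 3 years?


remaining = initial * (1 - lapse)^years
= 26340 * (1 - 0.15)^3
= 26340 * 0.614125
= 16176.0525


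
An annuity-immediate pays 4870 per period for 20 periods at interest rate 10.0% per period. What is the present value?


PV = PMT * (1 - (1+i)^(-n)) / i
= 4870 * (1 - (1+0.1)^(-20)) / 0.1
= 4870 * (1 - 0.148644) / 0.1
= 4870 * 8.513564
= 41461.0553


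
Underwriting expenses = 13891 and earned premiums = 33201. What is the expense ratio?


Expense ratio = expenses / premiums
= 13891 / 33201
= 0.4184


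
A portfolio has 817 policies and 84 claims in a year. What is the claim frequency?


frequency = claims / policies
= 84 / 817
= 0.1028


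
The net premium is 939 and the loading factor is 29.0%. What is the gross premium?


Gross = net * (1 + loading)
= 939 * (1 + 0.29)
= 939 * 1.29
= 1211.31


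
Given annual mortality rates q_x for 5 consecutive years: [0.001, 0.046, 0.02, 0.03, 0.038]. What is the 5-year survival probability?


p_k = 1 - q_k for each year
Survival = product of (1 - q_k)
= 0.999 * 0.954 * 0.98 * 0.97 * 0.962
= 0.8715


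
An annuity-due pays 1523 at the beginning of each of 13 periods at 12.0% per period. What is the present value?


PV_due = PMT * (1-(1+i)^(-n))/i * (1+i)
PV_immediate = 9783.0642
PV_due = 9783.0642 * 1.12
= 10957.0319


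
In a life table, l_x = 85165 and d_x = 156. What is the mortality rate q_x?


q_x = d_x / l_x
= 156 / 85165
= 0.0018


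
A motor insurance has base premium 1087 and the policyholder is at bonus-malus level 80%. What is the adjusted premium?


adjusted = base * BM_level / 100
= 1087 * 80 / 100
= 1087 * 0.8
= 869.6


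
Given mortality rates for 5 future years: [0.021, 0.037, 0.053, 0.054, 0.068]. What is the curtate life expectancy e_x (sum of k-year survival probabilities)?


e_x = sum_{k=1}^{n} k_p_x
k_p_x values:
  1_p_x = 0.979
  2_p_x = 0.942777
  3_p_x = 0.89281
  4_p_x = 0.844598
  5_p_x = 0.787165
e_x = 4.4464


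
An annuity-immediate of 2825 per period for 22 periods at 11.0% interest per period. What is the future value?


FV = PMT * ((1+i)^n - 1) / i
= 2825 * ((1.11)^22 - 1) / 0.11
= 2825 * (9.933574 - 1) / 0.11
= 229430.4243


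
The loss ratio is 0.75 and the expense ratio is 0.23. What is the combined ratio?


Combined ratio = loss ratio + expense ratio
= 0.75 + 0.23
= 0.98


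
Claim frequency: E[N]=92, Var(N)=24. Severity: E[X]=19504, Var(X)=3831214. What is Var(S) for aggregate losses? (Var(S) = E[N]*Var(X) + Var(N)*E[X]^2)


Var(S) = E[N]*Var(X) + Var(N)*E[X]^2
= 92*3831214 + 24*19504^2
= 352471688 + 9129744384
= 9.4822e+09


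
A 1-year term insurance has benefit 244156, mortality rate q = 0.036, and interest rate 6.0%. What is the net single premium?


NSP = benefit * q * v
v = 1/(1+i) = 0.943396
NSP = 244156 * 0.036 * 0.943396
= 8292.0906


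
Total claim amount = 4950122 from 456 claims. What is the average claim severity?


severity = total / number
= 4950122 / 456
= 10855.5307


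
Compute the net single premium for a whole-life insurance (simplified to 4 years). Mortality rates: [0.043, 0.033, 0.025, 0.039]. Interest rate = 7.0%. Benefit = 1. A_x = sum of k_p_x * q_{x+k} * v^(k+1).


v = 0.934579
Year 0: k_p_x=1.0, q=0.043, term=0.040187
Year 1: k_p_x=0.957, q=0.033, term=0.027584
Year 2: k_p_x=0.925419, q=0.025, term=0.018885
Year 3: k_p_x=0.902284, q=0.039, term=0.026846
A_x = 0.1135


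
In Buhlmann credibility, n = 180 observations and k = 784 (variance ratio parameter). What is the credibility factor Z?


Z = n / (n + k)
= 180 / (180 + 784)
= 180 / 964
= 0.1867


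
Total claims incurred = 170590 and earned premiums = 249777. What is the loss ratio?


Loss ratio = claims / premiums
= 170590 / 249777
= 0.683


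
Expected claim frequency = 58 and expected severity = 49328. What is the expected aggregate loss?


E[S] = E[N] * E[X]
= 58 * 49328
= 2.8610e+06


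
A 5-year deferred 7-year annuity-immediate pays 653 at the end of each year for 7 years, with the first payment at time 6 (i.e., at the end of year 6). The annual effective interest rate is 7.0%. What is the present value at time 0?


PV at time 5 of the 7-year annuity-immediate:
a_n = 653 * (1-(1+0.07)^(-7))/0.07 = 3519.206
Discount back 5 years to time 0:
PV = 3519.206 * (1+0.07)^(-5)
= 3519.206 * 0.712986
= 2509.1452


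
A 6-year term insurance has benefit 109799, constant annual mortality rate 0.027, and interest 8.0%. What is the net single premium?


NSP = benefit * sum_{k=0}^{n-1} k_p_x * q * v^(k+1)
With constant q=0.027, v=0.925926
Sum = 0.117405
NSP = 109799 * 0.117405
= 12890.9068


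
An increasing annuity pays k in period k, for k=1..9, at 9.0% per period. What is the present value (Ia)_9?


(Ia)_n = sum_{k=1}^{n} k * v^k, v = 1/(1+i)
v = 0.917431
Sum computed term by term:
(Ia)_9 = 26.5663


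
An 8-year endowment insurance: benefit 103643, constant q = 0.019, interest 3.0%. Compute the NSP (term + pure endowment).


Term component = 12976.6474
Pure endowment = 8_p_x * v^8 * benefit = 0.857733 * 0.789409 * 103643 = 70176.9092
NSP = 83153.5567


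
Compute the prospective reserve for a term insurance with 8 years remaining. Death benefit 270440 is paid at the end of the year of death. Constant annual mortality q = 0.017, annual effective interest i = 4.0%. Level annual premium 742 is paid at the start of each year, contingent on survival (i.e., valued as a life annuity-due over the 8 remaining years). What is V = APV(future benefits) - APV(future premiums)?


v = 1/(1+i) = 0.961538
APV(future benefits) per unit = sum_{k=0}^{7} k_p_x * q * v^(k+1) = 0.108254
APV(future benefits) = 270440 * 0.108254 = 29276.0861
Life annuity-due factor ä_{x:8} = sum_{k=0}^{7} k_p_x * v^k = 6.622569
APV(future premiums) = 742 * 6.622569 = 4913.9464
V = 29276.0861 - 4913.9464
= 24362.1398


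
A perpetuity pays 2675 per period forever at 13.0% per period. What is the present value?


PV = PMT / i
= 2675 / 0.13
= 20576.9231


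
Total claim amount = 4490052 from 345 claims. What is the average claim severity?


severity = total / number
= 4490052 / 345
= 13014.6435


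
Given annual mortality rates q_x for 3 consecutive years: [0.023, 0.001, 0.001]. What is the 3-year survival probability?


p_k = 1 - q_k for each year
Survival = product of (1 - q_k)
= 0.977 * 0.999 * 0.999
= 0.975


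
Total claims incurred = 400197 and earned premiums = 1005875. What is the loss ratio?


Loss ratio = claims / premiums
= 400197 / 1005875
= 0.3979


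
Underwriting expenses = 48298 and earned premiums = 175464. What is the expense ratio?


Expense ratio = expenses / premiums
= 48298 / 175464
= 0.2753


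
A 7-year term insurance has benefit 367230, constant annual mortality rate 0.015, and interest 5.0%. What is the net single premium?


NSP = benefit * sum_{k=0}^{n-1} k_p_x * q * v^(k+1)
With constant q=0.015, v=0.952381
Sum = 0.08323
NSP = 367230 * 0.08323
= 30564.6892


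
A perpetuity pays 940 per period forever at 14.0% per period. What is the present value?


PV = PMT / i
= 940 / 0.14
= 6714.2857


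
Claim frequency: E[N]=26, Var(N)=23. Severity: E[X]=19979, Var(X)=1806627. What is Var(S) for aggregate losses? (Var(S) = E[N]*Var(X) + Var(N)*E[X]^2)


Var(S) = E[N]*Var(X) + Var(N)*E[X]^2
= 26*1806627 + 23*19979^2
= 46972302 + 9180690143
= 9.2277e+09


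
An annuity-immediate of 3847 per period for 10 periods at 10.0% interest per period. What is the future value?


FV = PMT * ((1+i)^n - 1) / i
= 3847 * ((1.1)^10 - 1) / 0.1
= 3847 * (2.593742 - 1) / 0.1
= 61311.2724


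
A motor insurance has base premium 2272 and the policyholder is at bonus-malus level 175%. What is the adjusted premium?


adjusted = base * BM_level / 100
= 2272 * 175 / 100
= 2272 * 1.75
= 3976.0


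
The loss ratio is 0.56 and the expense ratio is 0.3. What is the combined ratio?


Combined ratio = loss ratio + expense ratio
= 0.56 + 0.3
= 0.86


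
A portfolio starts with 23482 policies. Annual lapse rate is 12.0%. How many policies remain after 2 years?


remaining = initial * (1 - lapse)^years
= 23482 * (1 - 0.12)^2
= 23482 * 0.7744
= 18184.4608


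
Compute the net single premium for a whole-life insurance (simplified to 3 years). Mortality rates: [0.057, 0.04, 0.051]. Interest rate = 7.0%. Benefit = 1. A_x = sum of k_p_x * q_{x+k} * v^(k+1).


v = 0.934579
Year 0: k_p_x=1.0, q=0.057, term=0.053271
Year 1: k_p_x=0.943, q=0.04, term=0.032946
Year 2: k_p_x=0.90528, q=0.051, term=0.037688
A_x = 0.1239


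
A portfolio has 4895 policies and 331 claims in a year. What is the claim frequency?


frequency = claims / policies
= 331 / 4895
= 0.0676


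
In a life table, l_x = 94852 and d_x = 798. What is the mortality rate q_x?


q_x = d_x / l_x
= 798 / 94852
= 0.0084
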